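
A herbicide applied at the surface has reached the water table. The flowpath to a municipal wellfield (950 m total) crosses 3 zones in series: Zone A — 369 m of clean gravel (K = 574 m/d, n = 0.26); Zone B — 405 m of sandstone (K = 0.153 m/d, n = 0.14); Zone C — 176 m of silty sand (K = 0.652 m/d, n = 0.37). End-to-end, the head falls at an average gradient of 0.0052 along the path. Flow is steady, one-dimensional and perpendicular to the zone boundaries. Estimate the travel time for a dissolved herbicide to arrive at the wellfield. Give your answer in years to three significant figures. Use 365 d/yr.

Continuity: the same q passes through each zone, so ΔH = q·Σ(L_j/K_j) — the zones act as resistances in series.
Σ(L/K) = 369/574 + 405/0.153 + 176/0.652 = 0.6429 + 2647 + 269.9 = 2918 d
K_eq = L_total / Σ(L/K) = 950 / 2918 = 0.3256 m/d
q = K_eq · i = 0.3256 × 0.0052 = 0.001693 m/d (same in every zone)
Zone A: v = q/n = 0.001693/0.26 = 0.006512 m/d → t_A = 369/0.006512 = 56660 d
Zone B: v = q/n = 0.001693/0.14 = 0.01209 m/d → t_B = 405/0.01209 = 33490 d
Zone C: v = q/n = 0.001693/0.37 = 0.004576 m/d → t_C = 176/0.004576 = 38460 d
Total t = 56660 + 33490 + 38460 = 128600 d
   = 128600 / 365 = 352 yr

352 years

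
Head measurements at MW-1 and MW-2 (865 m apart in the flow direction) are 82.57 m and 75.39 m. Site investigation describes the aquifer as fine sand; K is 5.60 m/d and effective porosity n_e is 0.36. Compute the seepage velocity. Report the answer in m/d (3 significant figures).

Hydraulic gradient i = (82.57 − 75.39) / 865 = 7.18 / 865 = 0.008301
Darcy flux q = K·i = 5.60 × 0.008301 = 0.04648 m/d
Seepage velocity v = q / n = 0.04648 / 0.36 = 0.1291 m/d

0.129 m/d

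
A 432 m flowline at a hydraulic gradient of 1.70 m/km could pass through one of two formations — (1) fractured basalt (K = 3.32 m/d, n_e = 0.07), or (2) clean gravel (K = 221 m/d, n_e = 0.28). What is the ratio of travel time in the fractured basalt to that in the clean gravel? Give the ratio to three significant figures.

Unit 1 (fractured basalt): v = 3.32×0.0017/0.07 = 0.08063 m/d, t = 432/0.08063 = 5358 d
Unit 2 (clean gravel): v = 221×0.0017/0.28 = 1.342 m/d, t = 432/1.342 = 322.0 d
t(fractured basalt) / t(clean gravel) = 5358/322.0 = 16.6

16.6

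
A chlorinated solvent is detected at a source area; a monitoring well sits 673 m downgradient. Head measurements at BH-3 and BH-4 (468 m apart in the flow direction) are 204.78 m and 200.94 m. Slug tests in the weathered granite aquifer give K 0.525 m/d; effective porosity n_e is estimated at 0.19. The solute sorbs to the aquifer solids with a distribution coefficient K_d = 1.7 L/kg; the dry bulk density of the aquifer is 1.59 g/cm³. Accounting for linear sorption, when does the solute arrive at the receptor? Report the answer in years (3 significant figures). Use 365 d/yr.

1240 years

Hydraulic gradient i = (204.78 − 200.94) / 468 = 3.84 / 468 = 0.008205
Specific discharge q = 0.525 × 0.008205 = 0.004308 m/d
Average linear velocity = 0.004308 / 0.19 = 0.02267 m/d
Retardation R = 1 + ρ_b·K_d/n = 1 + 1.59×1.7/0.19 = 15.23
Contaminant velocity v_c = v/R = 0.02267/15.23 = 0.001489 m/d
t = L/v_c = 673/0.001489 = 452000 d
   = 452000/365 = 1240 yr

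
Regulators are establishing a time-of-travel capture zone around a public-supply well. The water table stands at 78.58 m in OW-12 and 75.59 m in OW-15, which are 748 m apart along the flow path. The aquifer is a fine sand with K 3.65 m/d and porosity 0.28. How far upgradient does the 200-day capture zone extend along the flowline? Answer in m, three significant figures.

Hydraulic gradient i = (78.58 − 75.59) / 748 = 2.99 / 748 = 0.003997
Specific discharge q = 3.65 × 0.003997 = 0.01459 m/d
Seepage velocity v = q / n = 0.01459 / 0.28 = 0.05211 m/d
L = v × T = 0.05211 × 200 = 10.42 m

10.4 m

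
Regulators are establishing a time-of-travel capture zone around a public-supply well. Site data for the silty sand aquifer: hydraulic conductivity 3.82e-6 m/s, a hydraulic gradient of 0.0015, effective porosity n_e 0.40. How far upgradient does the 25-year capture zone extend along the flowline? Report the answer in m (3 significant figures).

K = 3.82e-6 m/s × 86400 s/d = 0.3300 m/d
Specific discharge q = 0.3300 × 0.0015 = 4.951e-4 m/d
Seepage velocity v = q / n = 4.951e-4 / 0.40 = 0.001238 m/d
T = 25 yr × 365 = 9125 d
L = v × T = 0.001238 × 9125 = 11.29 m

11.3 m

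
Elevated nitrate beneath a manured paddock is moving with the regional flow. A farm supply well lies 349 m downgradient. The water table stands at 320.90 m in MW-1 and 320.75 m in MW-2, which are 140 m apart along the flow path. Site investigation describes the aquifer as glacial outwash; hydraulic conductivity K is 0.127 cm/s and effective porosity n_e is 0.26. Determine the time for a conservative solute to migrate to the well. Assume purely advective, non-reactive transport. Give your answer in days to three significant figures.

772 days

Hydraulic gradient i = (320.90 − 320.75) / 140 = 0.15 / 140 = 0.001071
K = 0.127 cm/s × 864 = 109.7 m/d
Darcy flux q = K·i = 109.7 × 0.001071 = 0.1176 m/d
Average linear velocity = 0.1176 / 0.26 = 0.4522 m/d
t = L / v = 349 / 0.4522 = 771.8 d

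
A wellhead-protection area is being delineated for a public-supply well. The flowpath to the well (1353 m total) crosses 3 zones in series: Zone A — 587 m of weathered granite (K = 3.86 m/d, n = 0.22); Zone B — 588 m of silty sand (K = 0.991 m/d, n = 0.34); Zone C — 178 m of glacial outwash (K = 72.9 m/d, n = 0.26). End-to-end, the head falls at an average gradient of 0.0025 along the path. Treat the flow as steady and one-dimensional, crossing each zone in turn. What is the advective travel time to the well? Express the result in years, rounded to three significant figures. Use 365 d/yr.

For zones in series the flux q is common to all zones; the equivalent conductivity is the harmonic (thickness-weighted) mean, K_eq = L_total / Σ(L_j/K_j).
Σ(L/K) = 587/3.86 + 588/0.991 + 178/72.9 = 152.1 + 593.3 + 2.442 = 747.9 d
K_eq = L_total / Σ(L/K) = 1353 / 747.9 = 1.809 m/d
q = K_eq · i = 1.809 × 0.0025 = 0.004523 m/d (same in every zone)
Zone A: v = q/n = 0.004523/0.22 = 0.02056 m/d → t_A = 587/0.02056 = 28550 d
Zone B: v = q/n = 0.004523/0.34 = 0.01330 m/d → t_B = 588/0.01330 = 44200 d
Zone C: v = q/n = 0.004523/0.26 = 0.01740 m/d → t_C = 178/0.01740 = 10230 d
Total t = 28550 + 44200 + 10230 = 82990 d
   = 82990 / 365 = 227 yr

227 years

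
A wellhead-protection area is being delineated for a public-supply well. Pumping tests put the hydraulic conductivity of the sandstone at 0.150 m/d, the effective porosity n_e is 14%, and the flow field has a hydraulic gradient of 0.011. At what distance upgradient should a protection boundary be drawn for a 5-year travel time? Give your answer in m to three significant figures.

q = Ki = 0.150 × 0.011 = 0.001650 m/d
v_s = q/n_e = 0.001650/0.14 = 0.01179 m/d
T = 5 yr × 365 = 1825 d
L = v × T = 0.01179 × 1825 = 21.51 m

21.5 m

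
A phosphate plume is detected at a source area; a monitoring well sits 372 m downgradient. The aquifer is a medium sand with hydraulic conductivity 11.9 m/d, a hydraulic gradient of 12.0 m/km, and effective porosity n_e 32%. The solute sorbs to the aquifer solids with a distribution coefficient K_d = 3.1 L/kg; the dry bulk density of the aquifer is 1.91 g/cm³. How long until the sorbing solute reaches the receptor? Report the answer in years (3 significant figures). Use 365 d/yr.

44.5 years

Darcy flux q = K·i = 11.9 × 0.012 = 0.1428 m/d
v = Ki/n = 11.9·0.012/0.32 = 0.4463 m/d
Retardation R = 1 + ρ_b·K_d/n = 1 + 1.91×3.1/0.32 = 19.50
Contaminant velocity v_c = v/R = 0.4463/19.50 = 0.02288 m/d
t = L/v_c = 372/0.02288 = 16260 d
   = 16260/365 = 44.5 yr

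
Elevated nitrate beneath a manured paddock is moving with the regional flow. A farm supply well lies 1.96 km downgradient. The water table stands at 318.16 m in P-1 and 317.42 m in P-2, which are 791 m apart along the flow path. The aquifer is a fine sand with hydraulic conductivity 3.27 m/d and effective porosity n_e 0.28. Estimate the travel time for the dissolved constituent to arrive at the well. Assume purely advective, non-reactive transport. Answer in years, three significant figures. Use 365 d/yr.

Hydraulic gradient i = (318.16 − 317.42) / 791 = 0.74 / 791 = 9.355e-4
Specific discharge q = 3.27 × 9.355e-4 = 0.003059 m/d
v_s = q/n_e = 0.003059/0.28 = 0.01093 m/d
L = 1.96 km = 1960 m
t = L / v = 1960 / 0.01093 = 179400 d
   = 179400 / 365 = 491 yr

491 years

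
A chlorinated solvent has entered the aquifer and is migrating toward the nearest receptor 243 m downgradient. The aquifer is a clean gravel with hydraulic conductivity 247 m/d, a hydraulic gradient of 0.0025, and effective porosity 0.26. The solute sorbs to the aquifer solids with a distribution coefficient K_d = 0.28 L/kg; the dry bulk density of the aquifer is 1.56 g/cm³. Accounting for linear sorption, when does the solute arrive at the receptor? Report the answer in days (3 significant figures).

Darcy flux q = K·i = 247 × 0.0025 = 0.6175 m/d
Average linear velocity = 0.6175 / 0.26 = 2.375 m/d
Retardation R = 1 + ρ_b·K_d/n = 1 + 1.56×0.28/0.26 = 2.680
Contaminant velocity v_c = v/R = 2.375/2.680 = 0.8862 m/d
t = L/v_c = 243/0.8862 = 274.2 d

274 days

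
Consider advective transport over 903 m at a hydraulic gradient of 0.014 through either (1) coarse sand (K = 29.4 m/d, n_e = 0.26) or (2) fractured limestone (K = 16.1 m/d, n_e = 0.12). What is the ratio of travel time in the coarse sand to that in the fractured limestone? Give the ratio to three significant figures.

1.19

Unit 1 (coarse sand): v = 29.4×0.014/0.26 = 1.583 m/d, t = 903/1.583 = 570.4 d
Unit 2 (fractured limestone): v = 16.1×0.014/0.12 = 1.878 m/d, t = 903/1.878 = 480.7 d
t(coarse sand) / t(fractured limestone) = 570.4/480.7 = 1.19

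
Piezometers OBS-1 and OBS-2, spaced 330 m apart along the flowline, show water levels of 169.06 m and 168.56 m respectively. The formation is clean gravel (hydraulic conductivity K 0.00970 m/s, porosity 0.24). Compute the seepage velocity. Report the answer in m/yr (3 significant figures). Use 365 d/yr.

Hydraulic gradient i = (169.06 − 168.56) / 330 = 0.50 / 330 = 0.001515
K = 0.00970 m/s × 86400 s/d = 838.1 m/d
Specific discharge q = 838.1 × 0.001515 = 1.270 m/d
Average linear velocity = 1.270 / 0.24 = 5.291 m/d
   = 5.291 × 365 = 1930 m/yr

1930 m/yr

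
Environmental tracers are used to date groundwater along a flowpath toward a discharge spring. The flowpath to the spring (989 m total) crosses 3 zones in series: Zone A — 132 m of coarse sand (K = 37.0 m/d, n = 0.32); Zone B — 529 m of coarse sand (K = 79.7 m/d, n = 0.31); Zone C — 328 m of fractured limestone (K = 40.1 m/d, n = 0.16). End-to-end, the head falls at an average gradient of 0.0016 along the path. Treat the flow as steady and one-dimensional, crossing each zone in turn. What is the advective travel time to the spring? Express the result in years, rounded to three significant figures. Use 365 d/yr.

Continuity: the same q passes through each zone, so ΔH = q·Σ(L_j/K_j) — the zones act as resistances in series.
Σ(L/K) = 132/37.0 + 529/79.7 + 328/40.1 = 3.568 + 6.637 + 8.180 = 18.38 d
K_eq = L_total / Σ(L/K) = 989 / 18.38 = 53.80 m/d
q = K_eq · i = 53.80 × 0.0016 = 0.08607 m/d (same in every zone)
Zone A: v = q/n = 0.08607/0.32 = 0.2690 m/d → t_A = 132/0.2690 = 490.7 d
Zone B: v = q/n = 0.08607/0.31 = 0.2777 m/d → t_B = 529/0.2777 = 1905 d
Zone C: v = q/n = 0.08607/0.16 = 0.5380 m/d → t_C = 328/0.5380 = 609.7 d
Total t = 490.7 + 1905 + 609.7 = 3006 d
   = 3006 / 365 = 8.23 yr

8.23 years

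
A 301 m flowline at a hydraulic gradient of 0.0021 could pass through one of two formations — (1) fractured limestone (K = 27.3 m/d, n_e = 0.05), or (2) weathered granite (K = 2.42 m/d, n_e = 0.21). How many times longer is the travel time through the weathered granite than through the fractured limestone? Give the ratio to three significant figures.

Unit 1 (fractured limestone): v = 27.3×0.0021/0.05 = 1.147 m/d, t = 301/1.147 = 262.5 d
Unit 2 (weathered granite): v = 2.42×0.0021/0.21 = 0.02420 m/d, t = 301/0.02420 = 12440 d
t(weathered granite) / t(fractured limestone) = 12440/262.5 = 47.4

47.4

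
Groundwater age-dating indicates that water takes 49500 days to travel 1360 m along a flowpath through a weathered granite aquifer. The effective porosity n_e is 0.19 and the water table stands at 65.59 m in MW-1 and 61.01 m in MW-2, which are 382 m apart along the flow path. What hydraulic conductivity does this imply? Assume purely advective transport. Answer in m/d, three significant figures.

Hydraulic gradient i = (65.59 − 61.01) / 382 = 4.58 / 382 = 0.01199
v = L / t = 1360 / 49500 = 0.02747 m/d
K = v · n / i = 0.02747 × 0.19 / 0.01199 = 0.435 m/d

0.435 m/d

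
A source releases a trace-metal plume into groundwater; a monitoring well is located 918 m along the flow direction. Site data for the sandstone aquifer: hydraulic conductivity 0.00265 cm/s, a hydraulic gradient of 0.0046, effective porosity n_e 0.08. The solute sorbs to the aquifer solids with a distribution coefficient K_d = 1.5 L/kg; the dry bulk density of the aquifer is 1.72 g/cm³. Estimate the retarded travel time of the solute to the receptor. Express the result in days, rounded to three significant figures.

232000 days

K = 0.00265 cm/s × 864 = 2.290 m/d
Darcy flux q = K·i = 2.290 × 0.0046 = 0.01053 m/d
Seepage velocity v = q / n = 0.01053 / 0.08 = 0.1317 m/d
Retardation R = 1 + ρ_b·K_d/n = 1 + 1.72×1.5/0.08 = 33.25
Contaminant velocity v_c = v/R = 0.1317/33.25 = 0.003959 m/d
t = L/v_c = 918/0.003959 = 231800 d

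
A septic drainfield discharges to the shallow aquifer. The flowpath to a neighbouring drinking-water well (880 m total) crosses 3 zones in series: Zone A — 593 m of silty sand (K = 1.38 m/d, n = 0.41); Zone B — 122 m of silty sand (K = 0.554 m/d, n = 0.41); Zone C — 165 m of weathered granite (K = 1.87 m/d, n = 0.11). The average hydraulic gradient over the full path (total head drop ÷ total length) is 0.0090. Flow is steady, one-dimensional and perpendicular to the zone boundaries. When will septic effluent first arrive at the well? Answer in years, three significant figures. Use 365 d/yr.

79.5 years

For zones in series the flux q is common to all zones; the equivalent conductivity is the harmonic (thickness-weighted) mean, K_eq = L_total / Σ(L_j/K_j).
Σ(L/K) = 593/1.38 + 122/0.554 + 165/1.87 = 429.7 + 220.2 + 88.24 = 738.2 d
K_eq = L_total / Σ(L/K) = 880 / 738.2 = 1.192 m/d
q = K_eq · i = 1.192 × 0.0090 = 0.01073 m/d (same in every zone)
Zone A: v = q/n = 0.01073/0.41 = 0.02617 m/d → t_A = 593/0.02617 = 22660 d
Zone B: v = q/n = 0.01073/0.41 = 0.02617 m/d → t_B = 122/0.02617 = 4662 d
Zone C: v = q/n = 0.01073/0.11 = 0.09754 m/d → t_C = 165/0.09754 = 1692 d
Total t = 22660 + 4662 + 1692 = 29010 d
   = 29010 / 365 = 79.5 yr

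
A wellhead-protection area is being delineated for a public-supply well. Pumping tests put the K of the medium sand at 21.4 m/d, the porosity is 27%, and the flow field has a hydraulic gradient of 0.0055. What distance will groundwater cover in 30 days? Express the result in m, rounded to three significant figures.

13.1 m

q = Ki = 21.4 × 0.0055 = 0.1177 m/d
Seepage velocity v = q / n = 0.1177 / 0.27 = 0.4359 m/d
L = v × T = 0.4359 × 30 = 13.08 m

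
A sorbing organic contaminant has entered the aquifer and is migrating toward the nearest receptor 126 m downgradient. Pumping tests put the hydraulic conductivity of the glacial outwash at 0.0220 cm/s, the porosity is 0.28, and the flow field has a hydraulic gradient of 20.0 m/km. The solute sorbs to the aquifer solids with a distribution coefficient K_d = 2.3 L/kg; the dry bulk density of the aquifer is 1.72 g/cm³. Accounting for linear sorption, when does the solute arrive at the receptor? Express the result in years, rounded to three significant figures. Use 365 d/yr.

K = 0.0220 cm/s × 864 = 19.01 m/d
Specific discharge q = 19.01 × 0.020 = 0.3802 m/d
Seepage velocity v = q / n = 0.3802 / 0.28 = 1.358 m/d
Retardation R = 1 + ρ_b·K_d/n = 1 + 1.72×2.3/0.28 = 15.13
Contaminant velocity v_c = v/R = 1.358/15.13 = 0.08975 m/d
t = L/v_c = 126/0.08975 = 1404 d
   = 1404/365 = 3.85 yr

3.85 years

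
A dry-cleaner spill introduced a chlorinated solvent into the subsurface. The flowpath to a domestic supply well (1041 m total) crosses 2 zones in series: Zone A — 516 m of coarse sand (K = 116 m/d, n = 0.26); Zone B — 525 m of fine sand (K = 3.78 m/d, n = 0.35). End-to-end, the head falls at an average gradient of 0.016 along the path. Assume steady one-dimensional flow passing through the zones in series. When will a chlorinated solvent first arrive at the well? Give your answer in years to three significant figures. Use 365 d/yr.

Steady 1-D flow in series ⇒ the Darcy flux q is identical in every zone and the zone head losses add (resistances L/K in series).
Σ(L/K) = 516/116 + 525/3.78 = 4.448 + 138.9 = 143.3 d
K_eq = L_total / Σ(L/K) = 1041 / 143.3 = 7.263 m/d
q = K_eq · i = 7.263 × 0.016 = 0.1162 m/d (same in every zone)
Zone A: v = q/n = 0.1162/0.26 = 0.4469 m/d → t_A = 516/0.4469 = 1155 d
Zone B: v = q/n = 0.1162/0.35 = 0.3320 m/d → t_B = 525/0.3320 = 1581 d
Total t = 1155 + 1581 = 2736 d
   = 2736 / 365 = 7.50 yr

7.50 years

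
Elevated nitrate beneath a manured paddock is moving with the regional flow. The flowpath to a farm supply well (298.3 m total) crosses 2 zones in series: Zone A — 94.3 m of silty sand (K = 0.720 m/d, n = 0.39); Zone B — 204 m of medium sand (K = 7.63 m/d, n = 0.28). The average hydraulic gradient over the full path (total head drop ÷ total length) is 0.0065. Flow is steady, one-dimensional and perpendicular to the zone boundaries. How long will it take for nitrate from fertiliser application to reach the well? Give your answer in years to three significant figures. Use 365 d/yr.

Continuity: the same q passes through each zone, so ΔH = q·Σ(L_j/K_j) — the zones act as resistances in series.
Σ(L/K) = 94.3/0.720 + 204/7.63 = 131.0 + 26.74 = 157.7 d
K_eq = L_total / Σ(L/K) = 298.3 / 157.7 = 1.891 m/d
q = K_eq · i = 1.891 × 0.0065 = 0.01229 m/d (same in every zone)
Zone A: v = q/n = 0.01229/0.39 = 0.03152 m/d → t_A = 94.3/0.03152 = 2991 d
Zone B: v = q/n = 0.01229/0.28 = 0.04391 m/d → t_B = 204/0.04391 = 4646 d
Total t = 2991 + 4646 = 7637 d
   = 7637 / 365 = 20.9 yr

20.9 years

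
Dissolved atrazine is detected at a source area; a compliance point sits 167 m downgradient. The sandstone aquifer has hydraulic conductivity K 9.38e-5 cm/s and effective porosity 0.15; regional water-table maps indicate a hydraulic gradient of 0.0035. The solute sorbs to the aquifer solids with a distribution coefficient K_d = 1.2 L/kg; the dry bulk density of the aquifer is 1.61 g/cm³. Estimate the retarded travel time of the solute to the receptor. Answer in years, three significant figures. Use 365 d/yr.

3360 years

K = 9.38e-5 cm/s × 864 = 0.08104 m/d
q = Ki = 0.08104 × 0.0035 = 2.837e-4 m/d
Seepage velocity v = q / n = 2.837e-4 / 0.15 = 0.001891 m/d
Retardation R = 1 + ρ_b·K_d/n = 1 + 1.61×1.2/0.15 = 13.88
Contaminant velocity v_c = v/R = 0.001891/13.88 = 1.362e-4 m/d
t = L/v_c = 167/1.362e-4 = 1.226e6 d
   = 1.226e6/365 = 3360 yr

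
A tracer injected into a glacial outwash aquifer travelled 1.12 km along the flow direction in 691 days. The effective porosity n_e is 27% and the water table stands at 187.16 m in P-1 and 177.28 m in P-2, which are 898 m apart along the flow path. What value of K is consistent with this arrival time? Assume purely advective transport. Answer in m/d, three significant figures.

Hydraulic gradient i = (187.16 − 177.28) / 898 = 9.88 / 898 = 0.01100
L = 1.12 km = 1120 m
v = L / t = 1120 / 691 = 1.621 m/d
K = v · n / i = 1.621 × 0.27 / 0.01100 = 39.8 m/d

39.8 m/d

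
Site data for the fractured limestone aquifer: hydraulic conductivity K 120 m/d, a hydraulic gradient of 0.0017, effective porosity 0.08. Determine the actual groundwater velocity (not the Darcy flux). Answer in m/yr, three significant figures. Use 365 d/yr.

Darcy flux q = K·i = 120 × 0.0017 = 0.2040 m/d
v = Ki/n = 120·0.0017/0.08 = 2.550 m/d
   = 2.550 × 365 = 931 m/yr

931 m/yr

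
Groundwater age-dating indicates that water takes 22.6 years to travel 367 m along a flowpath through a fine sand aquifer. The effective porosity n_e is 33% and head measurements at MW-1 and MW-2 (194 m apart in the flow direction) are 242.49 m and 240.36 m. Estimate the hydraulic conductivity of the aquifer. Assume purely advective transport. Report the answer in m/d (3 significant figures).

Hydraulic gradient i = (242.49 − 240.36) / 194 = 2.13 / 194 = 0.01098
t = 22.6 years = 8249 d
v = L / t = 367 / 8249 = 0.04449 m/d
K = v · n / i = 0.04449 × 0.33 / 0.01098 = 1.34 m/d

1.34 m/d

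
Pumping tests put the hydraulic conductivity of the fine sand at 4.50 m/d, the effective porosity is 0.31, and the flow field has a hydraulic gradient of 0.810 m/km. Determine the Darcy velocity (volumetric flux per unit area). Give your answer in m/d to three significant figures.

0.00365 m/d

q = Ki = 4.50 × 8.1e-4 = 0.003645 m/d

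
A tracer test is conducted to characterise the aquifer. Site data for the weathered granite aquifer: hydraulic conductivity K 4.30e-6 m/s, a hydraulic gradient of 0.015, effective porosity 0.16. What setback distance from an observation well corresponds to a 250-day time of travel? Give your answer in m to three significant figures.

8.71 m

K = 4.30e-6 m/s × 86400 s/d = 0.3715 m/d
Darcy flux q = K·i = 0.3715 × 0.015 = 0.005573 m/d
Seepage velocity v = q / n = 0.005573 / 0.16 = 0.03483 m/d
L = v × T = 0.03483 × 250 = 8.708 m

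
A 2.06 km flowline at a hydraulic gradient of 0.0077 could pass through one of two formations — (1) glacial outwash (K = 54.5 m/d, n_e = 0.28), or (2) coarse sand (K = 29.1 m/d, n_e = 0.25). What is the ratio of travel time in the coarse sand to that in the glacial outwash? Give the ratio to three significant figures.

Unit 1 (glacial outwash): v = 54.5×0.0077/0.28 = 1.499 m/d, t = 2060/1.499 = 1374 d
Unit 2 (coarse sand): v = 29.1×0.0077/0.25 = 0.8963 m/d, t = 2060/0.8963 = 2298 d
t(coarse sand) / t(glacial outwash) = 2298/1374 = 1.67

1.67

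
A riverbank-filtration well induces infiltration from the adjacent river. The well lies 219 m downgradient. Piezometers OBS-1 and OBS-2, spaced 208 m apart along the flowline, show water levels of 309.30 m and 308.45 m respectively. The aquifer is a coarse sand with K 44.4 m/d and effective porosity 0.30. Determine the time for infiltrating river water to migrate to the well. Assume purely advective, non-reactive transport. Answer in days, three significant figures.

362 days

Hydraulic gradient i = (309.30 − 308.45) / 208 = 0.85 / 208 = 0.004087
q = Ki = 44.4 × 0.004087 = 0.1814 m/d
Average linear velocity = 0.1814 / 0.30 = 0.6048 m/d
t = L / v = 219 / 0.6048 = 362.1 d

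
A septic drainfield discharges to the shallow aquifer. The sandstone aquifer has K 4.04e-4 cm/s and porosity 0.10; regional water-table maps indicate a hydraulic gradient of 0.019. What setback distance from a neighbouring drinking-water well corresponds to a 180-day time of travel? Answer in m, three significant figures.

K = 4.04e-4 cm/s × 864 = 0.3491 m/d
q = Ki = 0.3491 × 0.019 = 0.006632 m/d
v_s = q/n_e = 0.006632/0.10 = 0.06632 m/d
L = v × T = 0.06632 × 180 = 11.94 m

11.9 m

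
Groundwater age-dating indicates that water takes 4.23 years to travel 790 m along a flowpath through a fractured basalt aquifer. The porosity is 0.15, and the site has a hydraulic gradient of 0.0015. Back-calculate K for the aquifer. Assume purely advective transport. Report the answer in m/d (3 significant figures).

51.2 m/d

t = 4.23 years = 1544 d
v = L / t = 790 / 1544 = 0.5117 m/d
K = v · n / i = 0.5117 × 0.15 / 0.0015 = 51.2 m/d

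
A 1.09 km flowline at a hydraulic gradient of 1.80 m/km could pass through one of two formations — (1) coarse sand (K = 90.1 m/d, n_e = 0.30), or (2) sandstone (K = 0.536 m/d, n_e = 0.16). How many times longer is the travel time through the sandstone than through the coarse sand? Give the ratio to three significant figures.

Unit 1 (coarse sand): v = 90.1×0.0018/0.30 = 0.5406 m/d, t = 1090/0.5406 = 2016 d
Unit 2 (sandstone): v = 0.536×0.0018/0.16 = 0.006030 m/d, t = 1090/0.006030 = 180800 d
t(sandstone) / t(coarse sand) = 180800/2016 = 89.7

89.7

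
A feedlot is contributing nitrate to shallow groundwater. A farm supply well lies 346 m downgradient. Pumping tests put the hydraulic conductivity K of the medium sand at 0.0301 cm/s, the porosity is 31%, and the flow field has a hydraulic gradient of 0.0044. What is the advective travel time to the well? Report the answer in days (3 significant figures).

937 days

K = 0.0301 cm/s × 864 = 26.01 m/d
Specific discharge q = 26.01 × 0.0044 = 0.1144 m/d
Average linear velocity = 0.1144 / 0.31 = 0.3691 m/d
t = L / v = 346 / 0.3691 = 937.4 d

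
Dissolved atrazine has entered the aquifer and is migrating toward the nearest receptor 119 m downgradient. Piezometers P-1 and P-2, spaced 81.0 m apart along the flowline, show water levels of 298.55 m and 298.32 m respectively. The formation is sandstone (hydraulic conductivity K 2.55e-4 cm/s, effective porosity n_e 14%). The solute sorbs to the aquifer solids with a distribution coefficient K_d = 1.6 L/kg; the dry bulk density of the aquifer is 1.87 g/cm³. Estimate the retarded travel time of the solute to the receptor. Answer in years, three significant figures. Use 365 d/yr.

Hydraulic gradient i = (298.55 − 298.32) / 81.0 = 0.23 / 81.0 = 0.002840
K = 2.55e-4 cm/s × 864 = 0.2203 m/d
Darcy flux q = K·i = 0.2203 × 0.002840 = 6.256e-4 m/d
Seepage velocity v = q / n = 6.256e-4 / 0.14 = 0.004469 m/d
Retardation R = 1 + ρ_b·K_d/n = 1 + 1.87×1.6/0.14 = 22.37
Contaminant velocity v_c = v/R = 0.004469/22.37 = 1.997e-4 m/d
t = L/v_c = 119/1.997e-4 = 595800 d
   = 595800/365 = 1630 yr

1630 years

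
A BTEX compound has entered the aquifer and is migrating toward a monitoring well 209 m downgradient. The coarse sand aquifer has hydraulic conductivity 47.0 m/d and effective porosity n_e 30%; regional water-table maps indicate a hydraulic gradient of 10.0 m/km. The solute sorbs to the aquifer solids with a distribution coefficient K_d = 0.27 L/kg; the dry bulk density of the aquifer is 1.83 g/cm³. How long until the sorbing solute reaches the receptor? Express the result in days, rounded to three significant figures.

Specific discharge q = 47.0 × 0.010 = 0.4700 m/d
Average linear velocity = 0.4700 / 0.30 = 1.567 m/d
Retardation R = 1 + ρ_b·K_d/n = 1 + 1.83×0.27/0.30 = 2.647
Contaminant velocity v_c = v/R = 1.567/2.647 = 0.5919 m/d
t = L/v_c = 209/0.5919 = 353.1 d

353 days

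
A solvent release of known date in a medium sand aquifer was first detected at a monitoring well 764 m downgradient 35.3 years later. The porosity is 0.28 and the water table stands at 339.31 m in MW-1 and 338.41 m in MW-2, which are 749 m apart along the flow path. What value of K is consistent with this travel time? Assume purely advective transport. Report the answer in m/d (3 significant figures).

Hydraulic gradient i = (339.31 − 338.41) / 749 = 0.90 / 749 = 0.001202
t = 35.3 years = 12880 d
v = L / t = 764 / 12880 = 0.05930 m/d
K = v · n / i = 0.05930 × 0.28 / 0.001202 = 13.8 m/d

13.8 m/d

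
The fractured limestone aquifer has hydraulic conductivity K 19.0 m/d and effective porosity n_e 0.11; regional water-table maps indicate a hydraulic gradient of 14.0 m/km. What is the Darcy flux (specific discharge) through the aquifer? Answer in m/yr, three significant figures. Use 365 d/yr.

97.1 m/yr

q = Ki = 19.0 × 0.014 = 0.2660 m/d
   = 0.2660 × 365 = 97.1 m/yr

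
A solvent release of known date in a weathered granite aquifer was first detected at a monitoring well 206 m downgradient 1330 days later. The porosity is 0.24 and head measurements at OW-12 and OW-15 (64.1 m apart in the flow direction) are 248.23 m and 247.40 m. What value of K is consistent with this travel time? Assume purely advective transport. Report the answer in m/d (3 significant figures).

Hydraulic gradient i = (248.23 − 247.40) / 64.1 = 0.83 / 64.1 = 0.01295
v = L / t = 206 / 1330 = 0.1549 m/d
K = v · n / i = 0.1549 × 0.24 / 0.01295 = 2.87 m/d

2.87 m/d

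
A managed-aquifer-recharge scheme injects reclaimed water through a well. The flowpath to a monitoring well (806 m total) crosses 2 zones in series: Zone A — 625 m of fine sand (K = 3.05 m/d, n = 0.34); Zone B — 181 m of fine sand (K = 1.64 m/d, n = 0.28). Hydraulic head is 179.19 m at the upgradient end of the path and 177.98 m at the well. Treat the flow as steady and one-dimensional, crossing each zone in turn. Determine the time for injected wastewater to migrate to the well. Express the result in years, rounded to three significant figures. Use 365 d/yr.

Total head drop ΔH = 179.19 − 177.98 = 1.21 m
Continuity: the same q passes through each zone, so ΔH = q·Σ(L_j/K_j) — the zones act as resistances in series.
Σ(L/K) = 625/3.05 + 181/1.64 = 204.9 + 110.4 = 315.3 d
q = ΔH / Σ(L/K) = 1.21 / 315.3 = 0.003838 m/d (same in every zone)
Zone A: v = q/n = 0.003838/0.34 = 0.01129 m/d → t_A = 625/0.01129 = 55370 d
Zone B: v = q/n = 0.003838/0.28 = 0.01371 m/d → t_B = 181/0.01371 = 13210 d
Total t = 55370 + 13210 = 68580 d
   = 68580 / 365 = 188 yr

188 years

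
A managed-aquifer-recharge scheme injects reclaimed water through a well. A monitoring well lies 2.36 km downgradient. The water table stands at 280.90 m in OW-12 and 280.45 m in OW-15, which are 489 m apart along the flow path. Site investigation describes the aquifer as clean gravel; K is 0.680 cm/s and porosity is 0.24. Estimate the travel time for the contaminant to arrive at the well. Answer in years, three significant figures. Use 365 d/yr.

Hydraulic gradient i = (280.90 − 280.45) / 489 = 0.45 / 489 = 9.202e-4
K = 0.680 cm/s × 864 = 587.5 m/d
Darcy flux q = K·i = 587.5 × 9.202e-4 = 0.5407 m/d
v_s = q/n_e = 0.5407/0.24 = 2.253 m/d
L = 2.36 km = 2360 m
t = L / v = 2360 / 2.253 = 1048 d
   = 1048 / 365 = 2.87 yr

2.87 years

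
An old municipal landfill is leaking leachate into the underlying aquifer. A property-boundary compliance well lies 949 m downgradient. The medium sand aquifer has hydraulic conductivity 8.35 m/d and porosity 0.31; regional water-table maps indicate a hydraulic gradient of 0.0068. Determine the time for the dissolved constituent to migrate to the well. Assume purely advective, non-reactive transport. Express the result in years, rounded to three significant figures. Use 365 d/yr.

Specific discharge q = 8.35 × 0.0068 = 0.05678 m/d
v_s = q/n_e = 0.05678/0.31 = 0.1832 m/d
t = L / v = 949 / 0.1832 = 5181 d
   = 5181 / 365 = 14.2 yr

14.2 years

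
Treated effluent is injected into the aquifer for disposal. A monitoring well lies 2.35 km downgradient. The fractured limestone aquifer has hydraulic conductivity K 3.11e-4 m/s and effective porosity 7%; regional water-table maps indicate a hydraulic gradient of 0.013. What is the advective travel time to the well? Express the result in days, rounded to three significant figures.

K = 3.11e-4 m/s × 86400 s/d = 26.87 m/d
Specific discharge q = 26.87 × 0.013 = 0.3493 m/d
v = Ki/n = 26.87·0.013/0.07 = 4.990 m/d
L = 2.35 km = 2350 m
t = L / v = 2350 / 4.990 = 470.9 d

471 days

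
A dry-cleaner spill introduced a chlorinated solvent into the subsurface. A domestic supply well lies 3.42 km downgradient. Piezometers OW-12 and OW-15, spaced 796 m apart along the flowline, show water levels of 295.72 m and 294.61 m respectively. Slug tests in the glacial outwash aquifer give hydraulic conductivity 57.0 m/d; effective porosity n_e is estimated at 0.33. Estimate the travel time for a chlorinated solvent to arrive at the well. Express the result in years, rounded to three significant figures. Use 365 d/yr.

38.9 years

Hydraulic gradient i = (295.72 − 294.61) / 796 = 1.11 / 796 = 0.001394
Darcy flux q = K·i = 57.0 × 0.001394 = 0.07948 m/d
Seepage velocity v = q / n = 0.07948 / 0.33 = 0.2409 m/d
L = 3.42 km = 3420 m
t = L / v = 3420 / 0.2409 = 14200 d
   = 14200 / 365 = 38.9 yr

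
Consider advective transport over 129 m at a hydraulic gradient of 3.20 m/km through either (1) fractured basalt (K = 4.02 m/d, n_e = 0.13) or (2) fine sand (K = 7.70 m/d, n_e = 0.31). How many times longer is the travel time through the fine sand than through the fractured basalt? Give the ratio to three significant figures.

Unit 1 (fractured basalt): v = 4.02×0.0032/0.13 = 0.09895 m/d, t = 129/0.09895 = 1304 d
Unit 2 (fine sand): v = 7.70×0.0032/0.31 = 0.07948 m/d, t = 129/0.07948 = 1623 d
t(fine sand) / t(fractured basalt) = 1623/1304 = 1.24

1.24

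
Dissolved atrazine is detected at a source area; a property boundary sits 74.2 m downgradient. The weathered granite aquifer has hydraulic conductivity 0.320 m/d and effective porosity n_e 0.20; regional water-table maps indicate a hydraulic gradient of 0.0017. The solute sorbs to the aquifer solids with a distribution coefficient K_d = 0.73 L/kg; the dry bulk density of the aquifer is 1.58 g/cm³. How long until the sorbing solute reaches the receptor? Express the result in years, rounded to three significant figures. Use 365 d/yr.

506 years

Specific discharge q = 0.320 × 0.0017 = 5.440e-4 m/d
v_s = q/n_e = 5.440e-4/0.20 = 0.002720 m/d
Retardation R = 1 + ρ_b·K_d/n = 1 + 1.58×0.73/0.20 = 6.767
Contaminant velocity v_c = v/R = 0.002720/6.767 = 4.020e-4 m/d
t = L/v_c = 74.2/4.020e-4 = 184600 d
   = 184600/365 = 506 yr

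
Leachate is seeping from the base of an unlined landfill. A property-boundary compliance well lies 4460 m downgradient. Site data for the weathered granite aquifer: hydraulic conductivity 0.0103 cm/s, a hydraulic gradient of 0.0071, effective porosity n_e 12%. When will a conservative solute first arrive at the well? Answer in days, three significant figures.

K = 0.0103 cm/s × 864 = 8.899 m/d
q = Ki = 8.899 × 0.0071 = 0.06318 m/d
Average linear velocity = 0.06318 / 0.12 = 0.5265 m/d
t = L / v = 4460 / 0.5265 = 8470 d

8470 days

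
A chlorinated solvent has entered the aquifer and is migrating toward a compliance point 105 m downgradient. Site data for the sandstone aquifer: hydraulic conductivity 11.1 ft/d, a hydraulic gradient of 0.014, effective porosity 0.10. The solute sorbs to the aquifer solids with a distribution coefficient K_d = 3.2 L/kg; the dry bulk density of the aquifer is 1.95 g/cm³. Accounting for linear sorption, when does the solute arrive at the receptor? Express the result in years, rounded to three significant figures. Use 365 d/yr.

38.5 years

K = 11.1 ft/d × 0.3048 = 3.383 m/d
q = Ki = 3.383 × 0.014 = 0.04737 m/d
v = Ki/n = 3.383·0.014/0.10 = 0.4737 m/d
Retardation R = 1 + ρ_b·K_d/n = 1 + 1.95×3.2/0.10 = 63.40
Contaminant velocity v_c = v/R = 0.4737/63.40 = 0.007471 m/d
t = L/v_c = 105/0.007471 = 14050 d
   = 14050/365 = 38.5 yr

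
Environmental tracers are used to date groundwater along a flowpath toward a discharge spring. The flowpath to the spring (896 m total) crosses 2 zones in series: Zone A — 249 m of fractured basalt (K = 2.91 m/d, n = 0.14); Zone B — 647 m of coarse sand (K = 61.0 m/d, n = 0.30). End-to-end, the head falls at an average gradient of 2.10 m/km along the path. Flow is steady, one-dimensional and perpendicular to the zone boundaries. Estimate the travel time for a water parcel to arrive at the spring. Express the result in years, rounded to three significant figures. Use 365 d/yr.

Steady 1-D flow in series ⇒ the Darcy flux q is identical in every zone and the zone head losses add (resistances L/K in series).
Σ(L/K) = 249/2.91 + 647/61.0 = 85.57 + 10.61 = 96.17 d
K_eq = L_total / Σ(L/K) = 896 / 96.17 = 9.316 m/d
q = K_eq · i = 9.316 × 0.0021 = 0.01956 m/d (same in every zone)
Zone A: v = q/n = 0.01956/0.14 = 0.1397 m/d → t_A = 249/0.1397 = 1782 d
Zone B: v = q/n = 0.01956/0.30 = 0.06522 m/d → t_B = 647/0.06522 = 9921 d
Total t = 1782 + 9921 = 11700 d
   = 11700 / 365 = 32.1 yr

32.1 years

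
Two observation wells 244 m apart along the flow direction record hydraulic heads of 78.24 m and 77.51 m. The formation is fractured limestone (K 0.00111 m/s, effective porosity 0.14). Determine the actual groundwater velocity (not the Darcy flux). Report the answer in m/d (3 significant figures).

Hydraulic gradient i = (78.24 − 77.51) / 244 = 0.73 / 244 = 0.002992
K = 0.00111 m/s × 86400 s/d = 95.90 m/d
Specific discharge q = 95.90 × 0.002992 = 0.2869 m/d
Seepage velocity v = q / n = 0.2869 / 0.14 = 2.049 m/d

2.05 m/d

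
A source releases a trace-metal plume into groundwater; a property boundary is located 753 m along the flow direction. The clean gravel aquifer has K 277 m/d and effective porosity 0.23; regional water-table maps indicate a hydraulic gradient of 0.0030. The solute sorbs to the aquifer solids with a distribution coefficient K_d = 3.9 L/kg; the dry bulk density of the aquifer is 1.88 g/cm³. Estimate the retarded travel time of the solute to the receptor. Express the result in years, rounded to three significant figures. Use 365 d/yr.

18.8 years

Darcy flux q = K·i = 277 × 0.0030 = 0.8310 m/d
Average linear velocity = 0.8310 / 0.23 = 3.613 m/d
Retardation R = 1 + ρ_b·K_d/n = 1 + 1.88×3.9/0.23 = 32.88
Contaminant velocity v_c = v/R = 3.613/32.88 = 0.1099 m/d
t = L/v_c = 753/0.1099 = 6852 d
   = 6852/365 = 18.8 yr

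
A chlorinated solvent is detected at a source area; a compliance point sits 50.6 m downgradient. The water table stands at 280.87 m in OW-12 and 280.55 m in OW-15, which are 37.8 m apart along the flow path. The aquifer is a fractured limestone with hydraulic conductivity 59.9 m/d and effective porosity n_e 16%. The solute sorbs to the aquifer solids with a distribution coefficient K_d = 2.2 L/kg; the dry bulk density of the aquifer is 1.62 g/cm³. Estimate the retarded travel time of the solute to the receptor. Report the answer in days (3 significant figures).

372 days

Hydraulic gradient i = (280.87 − 280.55) / 37.8 = 0.32 / 37.8 = 0.008466
Specific discharge q = 59.9 × 0.008466 = 0.5071 m/d
v_s = q/n_e = 0.5071/0.16 = 3.169 m/d
Retardation R = 1 + ρ_b·K_d/n = 1 + 1.62×2.2/0.16 = 23.28
Contaminant velocity v_c = v/R = 3.169/23.28 = 0.1362 m/d
t = L/v_c = 50.6/0.1362 = 371.6 d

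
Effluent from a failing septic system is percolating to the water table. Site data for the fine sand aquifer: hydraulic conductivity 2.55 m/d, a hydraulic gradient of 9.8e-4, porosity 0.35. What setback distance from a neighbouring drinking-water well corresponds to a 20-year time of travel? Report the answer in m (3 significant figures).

Darcy flux q = K·i = 2.55 × 9.8e-4 = 0.002499 m/d
Seepage velocity v = q / n = 0.002499 / 0.35 = 0.007140 m/d
T = 20 yr × 365 = 7300 d
L = v × T = 0.007140 × 7300 = 52.12 m

52.1 m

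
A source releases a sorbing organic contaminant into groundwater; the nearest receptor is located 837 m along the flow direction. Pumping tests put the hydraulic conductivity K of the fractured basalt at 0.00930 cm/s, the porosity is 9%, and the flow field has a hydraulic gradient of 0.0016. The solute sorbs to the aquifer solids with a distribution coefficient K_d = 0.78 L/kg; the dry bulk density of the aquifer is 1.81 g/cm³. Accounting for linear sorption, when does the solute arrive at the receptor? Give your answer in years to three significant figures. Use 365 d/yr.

K = 0.00930 cm/s × 864 = 8.035 m/d
q = Ki = 8.035 × 0.0016 = 0.01286 m/d
v = Ki/n = 8.035·0.0016/0.09 = 0.1428 m/d
Retardation R = 1 + ρ_b·K_d/n = 1 + 1.81×0.78/0.09 = 16.69
Contaminant velocity v_c = v/R = 0.1428/16.69 = 0.008561 m/d
t = L/v_c = 837/0.008561 = 97770 d
   = 97770/365 = 268 yr

268 years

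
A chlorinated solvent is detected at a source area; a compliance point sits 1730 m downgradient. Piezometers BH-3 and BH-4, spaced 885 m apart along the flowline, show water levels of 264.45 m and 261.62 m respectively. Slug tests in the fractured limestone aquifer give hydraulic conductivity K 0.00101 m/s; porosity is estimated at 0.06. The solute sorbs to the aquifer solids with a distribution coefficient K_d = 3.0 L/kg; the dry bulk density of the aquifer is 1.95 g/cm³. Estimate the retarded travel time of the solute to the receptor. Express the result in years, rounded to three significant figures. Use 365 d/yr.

100 years

Hydraulic gradient i = (264.45 − 261.62) / 885 = 2.83 / 885 = 0.003198
K = 0.00101 m/s × 86400 s/d = 87.26 m/d
q = Ki = 87.26 × 0.003198 = 0.2790 m/d
v_s = q/n_e = 0.2790/0.06 = 4.651 m/d
Retardation R = 1 + ρ_b·K_d/n = 1 + 1.95×3.0/0.06 = 98.50
Contaminant velocity v_c = v/R = 4.651/98.50 = 0.04722 m/d
t = L/v_c = 1730/0.04722 = 36640 d
   = 36640/365 = 100 yr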